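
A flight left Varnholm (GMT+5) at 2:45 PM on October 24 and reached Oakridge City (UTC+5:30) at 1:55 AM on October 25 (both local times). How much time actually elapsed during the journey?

Departure in UTC: 2:45 PM − 5:00 = 9:45 AM on Oct 24.
Arrival in UTC: 1:55 AM − 5:30 = 8:25 PM on Oct 24.
Elapsed = 8:25 PM − 9:45 AM = 10 hours 40 minutes.

10 hours 40 minutes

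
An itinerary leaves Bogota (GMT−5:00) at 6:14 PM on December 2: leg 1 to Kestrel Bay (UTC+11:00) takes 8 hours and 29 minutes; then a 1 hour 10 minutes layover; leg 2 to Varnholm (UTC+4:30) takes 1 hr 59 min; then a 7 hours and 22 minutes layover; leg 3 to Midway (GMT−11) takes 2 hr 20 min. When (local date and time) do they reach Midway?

9:34 AM on December 3

Convert departure to UTC: 6:14 PM + 5:00 = 11:14 PM UTC on Dec 2.
Add 8 hours and 29 minutes leg 1 → 7:43 AM UTC (Dec 3).
Add 1 hour 10 minutes layover in Kestrel Bay → 8:53 AM UTC.
Add 1 hour 59 minutes leg 2 → 10:52 AM UTC.
Add 7 hours 22 minutes layover in Varnholm → 6:14 PM UTC.
Add 2 hours 20 minutes leg 3 → 8:34 PM UTC.
Midway is UTC−11:00, so local arrival = 8:34 PM − 11:00 = 9:34 AM on Dec 3.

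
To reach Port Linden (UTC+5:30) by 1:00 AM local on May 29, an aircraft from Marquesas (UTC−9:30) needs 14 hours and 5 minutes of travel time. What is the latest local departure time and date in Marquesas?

Target arrival in UTC: 1:00 AM − 5:30 = 7:30 PM on May 28.
Subtract 14 hours and 5 minutes → departure 5:25 AM UTC on May 28.
Marquesas is UTC−9:30: 5:25 AM − 9:30 = 7:55 PM on May 27.

7:55 PM on May 27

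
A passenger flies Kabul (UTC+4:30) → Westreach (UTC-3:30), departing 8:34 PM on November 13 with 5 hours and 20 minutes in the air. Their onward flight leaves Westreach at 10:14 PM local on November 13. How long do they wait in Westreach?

Convert departure to UTC: 8:34 PM − 4:30 = 4:04 PM UTC on Nov 13.
Add 5 hours 20 minutes flight time → 9:24 PM UTC.
Westreach is UTC−3:30, so local arrival = 9:24 PM − 3:30 = 5:54 PM on Nov 13.
Layover = 10:14 PM − 5:54 PM = 4 hours 20 minutes.

4 hours 20 minutes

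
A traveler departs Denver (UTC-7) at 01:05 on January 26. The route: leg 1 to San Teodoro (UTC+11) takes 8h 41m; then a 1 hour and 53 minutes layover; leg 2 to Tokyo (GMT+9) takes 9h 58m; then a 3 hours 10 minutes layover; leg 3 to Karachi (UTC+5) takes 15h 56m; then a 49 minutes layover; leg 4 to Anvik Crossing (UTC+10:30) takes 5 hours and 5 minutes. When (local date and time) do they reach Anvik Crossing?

Convert departure to UTC: 01:05 + 7:00 = 08:05 UTC on Jan 26.
Add 8 hours and 41 minutes leg 1 → 16:46 UTC.
Add 1 hour 53 minutes layover in San Teodoro → 18:39 UTC.
Add 9 hours 58 minutes leg 2 → 04:37 UTC (Jan 27).
Add 3 hours and 10 minutes layover in Tokyo → 07:47 UTC.
Add 15 hours 56 minutes leg 3 → 23:43 UTC.
Add 49 minutes layover in Karachi → 00:32 UTC (Jan 28).
Add 5 hours 5 minutes leg 4 → 05:37 UTC.
Anvik Crossing is UTC+10:30, so local arrival = 05:37 + 10:30 = 16:07 on Jan 28.

16:07 on January 28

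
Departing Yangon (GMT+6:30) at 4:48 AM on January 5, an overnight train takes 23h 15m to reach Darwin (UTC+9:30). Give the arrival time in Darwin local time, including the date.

Convert departure to UTC: 4:48 AM − 6:30 = 10:18 PM UTC on Jan 4.
Add 23 hours 15 minutes travel time → 9:33 PM UTC (Jan 5).
Darwin is UTC+9:30, so local arrival = 9:33 PM + 9:30 = 7:03 AM on Jan 6.

7:03 AM on January 6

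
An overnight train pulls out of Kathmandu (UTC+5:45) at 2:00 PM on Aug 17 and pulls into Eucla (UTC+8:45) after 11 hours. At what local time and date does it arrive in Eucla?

4:00 AM on Aug 18

Convert departure to UTC: 2:00 PM − 5:45 = 8:15 AM UTC on Aug 17.
Add 11 hours travel time → 7:15 PM UTC.
Eucla is UTC+8:45, so local arrival = 7:15 PM + 8:45 = 4:00 AM on Aug 18.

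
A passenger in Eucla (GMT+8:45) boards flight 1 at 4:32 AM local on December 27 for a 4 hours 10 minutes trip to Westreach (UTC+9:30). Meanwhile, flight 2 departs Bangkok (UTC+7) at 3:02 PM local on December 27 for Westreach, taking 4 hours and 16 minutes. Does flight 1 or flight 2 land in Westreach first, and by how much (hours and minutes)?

Flight 1 in UTC: 4:32 AM − 8:45 = 7:47 PM on Dec 26.
+4 hours and 10 minutes → arrive 11:57 PM UTC on Dec 26.
Flight 2 in UTC: 3:02 PM − 7:00 = 8:02 AM on Dec 27.
+4 hours and 16 minutes → arrive 12:18 PM UTC on Dec 27.
Flight 1 lands earlier by 12 hours 21 minutes.

the first, by 12 hours 21 minutes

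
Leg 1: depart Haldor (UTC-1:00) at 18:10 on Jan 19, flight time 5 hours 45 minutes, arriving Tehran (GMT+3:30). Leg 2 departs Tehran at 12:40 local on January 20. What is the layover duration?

Convert departure to UTC: 18:10 + 1:00 = 19:10 UTC on Jan 19.
Add 5 hours and 45 minutes flight time → 00:55 UTC (Jan 20).
Tehran is UTC+3:30, so local arrival = 00:55 + 3:30 = 04:25 on Jan 20.
Layover = 12:40 − 04:25 = 8 hours 15 minutes.

8 hours 15 minutes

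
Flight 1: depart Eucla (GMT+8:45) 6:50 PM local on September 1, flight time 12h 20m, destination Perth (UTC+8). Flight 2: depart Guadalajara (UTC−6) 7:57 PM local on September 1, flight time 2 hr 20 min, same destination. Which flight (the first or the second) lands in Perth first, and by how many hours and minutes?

the first, by 5 hours 52 minutes

Flight 1 in UTC: 6:50 PM − 8:45 = 10:05 AM on Sep 1.
+12 hours and 20 minutes → arrive 10:25 PM UTC on Sep 1.
Flight 2 in UTC: 7:57 PM + 6:00 = 1:57 AM on Sep 2.
+2 hours 20 minutes → arrive 4:17 AM UTC on Sep 2.
Flight 1 lands earlier by 5 hours 52 minutes.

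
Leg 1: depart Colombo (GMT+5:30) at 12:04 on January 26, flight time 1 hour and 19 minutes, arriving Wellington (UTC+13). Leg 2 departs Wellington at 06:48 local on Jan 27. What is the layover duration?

Convert departure to UTC: 12:04 − 5:30 = 06:34 UTC on Jan 26.
Add 1 hour and 19 minutes flight time → 07:53 UTC.
Wellington is UTC+13:00, so local arrival = 07:53 + 13:00 = 20:53 on Jan 26.
Layover = 06:48 − 20:53 (+1 day) = 9 hours 55 minutes.

9 hours 55 minutes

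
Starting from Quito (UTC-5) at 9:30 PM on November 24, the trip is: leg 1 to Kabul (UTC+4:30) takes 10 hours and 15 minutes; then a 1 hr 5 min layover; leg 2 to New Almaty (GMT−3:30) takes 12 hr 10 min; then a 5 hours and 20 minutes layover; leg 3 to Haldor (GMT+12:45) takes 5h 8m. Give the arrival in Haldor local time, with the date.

1:13 AM on Nov 27

Convert departure to UTC: 9:30 PM + 5:00 = 2:30 AM UTC on Nov 25.
Add 10 hours and 15 minutes leg 1 → 12:45 PM UTC.
Add 1 hour and 5 minutes layover in Kabul → 1:50 PM UTC.
Add 12 hours and 10 minutes leg 2 → 2:00 AM UTC (Nov 26).
Add 5 hours and 20 minutes layover in New Almaty → 7:20 AM UTC.
Add 5 hours 8 minutes leg 3 → 12:28 PM UTC.
Haldor is UTC+12:45, so local arrival = 12:28 PM + 12:45 = 1:13 AM on Nov 27.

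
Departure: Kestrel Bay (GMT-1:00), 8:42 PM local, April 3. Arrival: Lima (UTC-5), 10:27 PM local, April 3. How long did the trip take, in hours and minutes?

5 hours 45 minutes

Departure in UTC: 8:42 PM + 1:00 = 9:42 PM on Apr 3.
Arrival in UTC: 10:27 PM + 5:00 = 3:27 AM on Apr 4.
Elapsed = 3:27 AM − 9:42 PM (+1 day) = 5 hours 45 minutes.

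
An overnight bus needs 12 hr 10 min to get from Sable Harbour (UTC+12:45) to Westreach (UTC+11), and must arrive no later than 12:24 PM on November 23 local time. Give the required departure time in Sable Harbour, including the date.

1:59 AM on Nov 23

Target arrival in UTC: 12:24 PM − 11:00 = 1:24 AM on Nov 23.
Subtract 12 hours 10 minutes → departure 1:14 PM UTC on Nov 22.
Sable Harbour is UTC+12:45: 1:14 PM + 12:45 = 1:59 AM on Nov 23.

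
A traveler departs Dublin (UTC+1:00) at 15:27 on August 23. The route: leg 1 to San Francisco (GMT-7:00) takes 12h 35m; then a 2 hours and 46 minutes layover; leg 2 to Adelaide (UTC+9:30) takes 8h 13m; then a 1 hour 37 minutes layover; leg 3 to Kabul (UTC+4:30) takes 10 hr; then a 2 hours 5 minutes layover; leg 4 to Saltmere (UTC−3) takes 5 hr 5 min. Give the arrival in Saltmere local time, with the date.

05:48 on August 25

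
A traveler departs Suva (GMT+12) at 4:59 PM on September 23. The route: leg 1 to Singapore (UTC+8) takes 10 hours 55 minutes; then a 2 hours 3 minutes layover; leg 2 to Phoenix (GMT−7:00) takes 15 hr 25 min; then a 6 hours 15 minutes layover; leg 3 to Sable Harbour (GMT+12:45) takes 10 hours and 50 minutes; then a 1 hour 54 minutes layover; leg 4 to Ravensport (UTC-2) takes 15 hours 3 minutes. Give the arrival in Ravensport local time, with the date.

Convert departure to UTC: 4:59 PM − 12:00 = 4:59 AM UTC on Sep 23.
Add 10 hours 55 minutes leg 1 → 3:54 PM UTC.
Add 2 hours 3 minutes layover in Singapore → 5:57 PM UTC.
Add 15 hours and 25 minutes leg 2 → 9:22 AM UTC (Sep 24).
Add 6 hours 15 minutes layover in Phoenix → 3:37 PM UTC.
Add 10 hours and 50 minutes leg 3 → 2:27 AM UTC (Sep 25).
Add 1 hour and 54 minutes layover in Sable Harbour → 4:21 AM UTC.
Add 15 hours 3 minutes leg 4 → 7:24 PM UTC.
Ravensport is UTC−2:00, so local arrival = 7:24 PM − 2:00 = 5:24 PM on Sep 25.

5:24 PM on Sep 25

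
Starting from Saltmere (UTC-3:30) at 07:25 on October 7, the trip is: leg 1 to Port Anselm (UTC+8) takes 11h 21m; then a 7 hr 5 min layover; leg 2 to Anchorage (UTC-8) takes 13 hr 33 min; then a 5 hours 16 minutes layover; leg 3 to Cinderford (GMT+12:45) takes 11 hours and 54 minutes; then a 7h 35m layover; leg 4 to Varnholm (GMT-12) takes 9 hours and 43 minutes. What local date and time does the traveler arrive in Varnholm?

Convert departure to UTC: 07:25 + 3:30 = 10:55 UTC on Oct 7.
Add 11 hours 21 minutes leg 1 → 22:16 UTC.
Add 7 hours 5 minutes layover in Port Anselm → 05:21 UTC (Oct 8).
Add 13 hours 33 minutes leg 2 → 18:54 UTC.
Add 5 hours and 16 minutes layover in Anchorage → 00:10 UTC (Oct 9).
Add 11 hours 54 minutes leg 3 → 12:04 UTC.
Add 7 hours and 35 minutes layover in Cinderford → 19:39 UTC.
Add 9 hours 43 minutes leg 4 → 05:22 UTC (Oct 10).
Varnholm is UTC−12:00, so local arrival = 05:22 − 12:00 = 17:22 on Oct 9.

17:22 on Oct 9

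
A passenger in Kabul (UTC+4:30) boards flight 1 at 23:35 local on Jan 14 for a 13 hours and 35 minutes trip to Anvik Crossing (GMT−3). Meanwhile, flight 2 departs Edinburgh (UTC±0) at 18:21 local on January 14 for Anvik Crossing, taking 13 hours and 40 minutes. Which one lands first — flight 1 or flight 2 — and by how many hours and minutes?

Flight 1 in UTC: 23:35 − 4:30 = 19:05 on Jan 14.
+13 hours 35 minutes → arrive 08:40 UTC on Jan 15.
Flight 2 departs at 18:21 UTC (Jan 14).
+13 hours 40 minutes → arrive 08:01 UTC on Jan 15.
Flight 2 lands earlier by 39 minutes.

the second, by 39 minutes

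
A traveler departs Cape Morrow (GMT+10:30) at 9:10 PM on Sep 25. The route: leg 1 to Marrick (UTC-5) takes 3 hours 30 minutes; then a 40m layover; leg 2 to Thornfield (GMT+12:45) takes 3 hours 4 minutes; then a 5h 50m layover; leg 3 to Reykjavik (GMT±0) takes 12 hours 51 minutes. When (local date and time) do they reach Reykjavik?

12:35 PM on September 26

Convert departure to UTC: 9:10 PM − 10:30 = 10:40 AM UTC on Sep 25.
Add 3 hours and 30 minutes leg 1 → 2:10 PM UTC.
Add 40 minutes layover in Marrick → 2:50 PM UTC.
Add 3 hours 4 minutes leg 2 → 5:54 PM UTC.
Add 5 hours and 50 minutes layover in Thornfield → 11:44 PM UTC.
Add 12 hours 51 minutes leg 3 → 12:35 PM UTC (Sep 26).
Reykjavik is UTC+0, so local arrival is the same: 12:35 PM on Sep 26.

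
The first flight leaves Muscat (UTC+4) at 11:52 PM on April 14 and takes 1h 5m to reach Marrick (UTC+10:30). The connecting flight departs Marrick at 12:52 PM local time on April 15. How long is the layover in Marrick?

5 hours 25 minutes

Convert departure to UTC: 11:52 PM − 4:00 = 7:52 PM UTC on Apr 14.
Add 1 hour and 5 minutes flight time → 8:57 PM UTC.
Marrick is UTC+10:30, so local arrival = 8:57 PM + 10:30 = 7:27 AM on Apr 15.
Layover = 12:52 PM − 7:27 AM = 5 hours 25 minutes.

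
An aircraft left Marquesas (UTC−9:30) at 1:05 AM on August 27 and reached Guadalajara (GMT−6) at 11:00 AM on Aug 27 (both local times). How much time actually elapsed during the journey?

6 hours 25 minutes

Departure in UTC: 1:05 AM + 9:30 = 10:35 AM on Aug 27.
Arrival in UTC: 11:00 AM + 6:00 = 5:00 PM on Aug 27.
Elapsed = 5:00 PM − 10:35 AM = 6 hours 25 minutes.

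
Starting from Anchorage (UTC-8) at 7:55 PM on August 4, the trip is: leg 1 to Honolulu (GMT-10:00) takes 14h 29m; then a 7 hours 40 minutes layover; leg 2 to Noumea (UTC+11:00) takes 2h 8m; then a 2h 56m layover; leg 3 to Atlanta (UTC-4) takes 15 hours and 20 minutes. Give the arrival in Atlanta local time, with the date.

6:28 PM on August 6

Convert departure to UTC: 7:55 PM + 8:00 = 3:55 AM UTC on Aug 5.
Add 14 hours and 29 minutes leg 1 → 6:24 PM UTC.
Add 7 hours and 40 minutes layover in Honolulu → 2:04 AM UTC (Aug 6).
Add 2 hours and 8 minutes leg 2 → 4:12 AM UTC.
Add 2 hours 56 minutes layover in Noumea → 7:08 AM UTC.
Add 15 hours 20 minutes leg 3 → 10:28 PM UTC.
Atlanta is UTC−4:00, so local arrival = 10:28 PM − 4:00 = 6:28 PM on Aug 6.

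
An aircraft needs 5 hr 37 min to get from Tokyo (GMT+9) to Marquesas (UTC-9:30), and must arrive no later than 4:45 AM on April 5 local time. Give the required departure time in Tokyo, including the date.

Target arrival in UTC: 4:45 AM + 9:30 = 2:15 PM on Apr 5.
Subtract 5 hours and 37 minutes → departure 8:38 AM UTC on Apr 5.
Tokyo is UTC+9:00: 8:38 AM + 9:00 = 5:38 PM on Apr 5.

5:38 PM on April 5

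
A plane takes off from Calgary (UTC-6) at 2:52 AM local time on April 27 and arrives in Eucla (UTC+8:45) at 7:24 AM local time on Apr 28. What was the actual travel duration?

13 hours 47 minutes

Eucla is 14:45 ahead of Calgary.
Clock-face elapsed time (ignoring zones) is 28 hours 32 minutes.
Actual elapsed = 28 hours 32 minutes − 14:45 = 13 hours 47 minutes.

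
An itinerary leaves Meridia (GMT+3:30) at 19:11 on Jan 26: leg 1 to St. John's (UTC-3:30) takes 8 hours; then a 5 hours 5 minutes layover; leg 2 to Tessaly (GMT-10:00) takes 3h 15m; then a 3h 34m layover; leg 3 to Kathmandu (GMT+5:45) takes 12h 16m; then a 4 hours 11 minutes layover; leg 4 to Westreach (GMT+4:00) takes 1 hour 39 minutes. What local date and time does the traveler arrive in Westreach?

Convert departure to UTC: 19:11 − 3:30 = 15:41 UTC on Jan 26.
Add 8 hours leg 1 → 23:41 UTC.
Add 5 hours 5 minutes layover in St. John's → 04:46 UTC (Jan 27).
Add 3 hours and 15 minutes leg 2 → 08:01 UTC.
Add 3 hours 34 minutes layover in Tessaly → 11:35 UTC.
Add 12 hours and 16 minutes leg 3 → 23:51 UTC.
Add 4 hours 11 minutes layover in Kathmandu → 04:02 UTC (Jan 28).
Add 1 hour and 39 minutes leg 4 → 05:41 UTC.
Westreach is UTC+4:00, so local arrival = 05:41 + 4:00 = 09:41 on Jan 28.

09:41 on Jan 28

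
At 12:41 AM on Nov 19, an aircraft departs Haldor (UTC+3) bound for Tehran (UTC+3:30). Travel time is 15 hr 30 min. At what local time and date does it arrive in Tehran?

Convert departure to UTC: 12:41 AM − 3:00 = 9:41 PM UTC on Nov 18.
Add 15 hours and 30 minutes travel time → 1:11 PM UTC (Nov 19).
Tehran is UTC+3:30, so local arrival = 1:11 PM + 3:30 = 4:41 PM on Nov 19.

4:41 PM on November 19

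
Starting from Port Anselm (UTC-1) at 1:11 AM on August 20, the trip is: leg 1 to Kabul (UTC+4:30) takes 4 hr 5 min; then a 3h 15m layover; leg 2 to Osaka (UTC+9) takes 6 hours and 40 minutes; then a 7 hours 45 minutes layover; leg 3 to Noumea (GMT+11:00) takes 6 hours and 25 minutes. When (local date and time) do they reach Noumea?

5:21 PM on Aug 21

Convert departure to UTC: 1:11 AM + 1:00 = 2:11 AM UTC on Aug 20.
Add 4 hours 5 minutes leg 1 → 6:16 AM UTC.
Add 3 hours and 15 minutes layover in Kabul → 9:31 AM UTC.
Add 6 hours 40 minutes leg 2 → 4:11 PM UTC.
Add 7 hours and 45 minutes layover in Osaka → 11:56 PM UTC.
Add 6 hours 25 minutes leg 3 → 6:21 AM UTC (Aug 21).
Noumea is UTC+11:00, so local arrival = 6:21 AM + 11:00 = 5:21 PM on Aug 21.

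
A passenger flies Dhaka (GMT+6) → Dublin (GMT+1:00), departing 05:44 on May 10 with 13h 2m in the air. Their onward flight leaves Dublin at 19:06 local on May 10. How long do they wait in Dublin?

5 hours 20 minutes

Convert departure to UTC: 05:44 − 6:00 = 23:44 UTC on May 9.
Add 13 hours and 2 minutes flight time → 12:46 UTC (May 10).
Dublin is UTC+1:00, so local arrival = 12:46 + 1:00 = 13:46 on May 10.
Layover = 19:06 − 13:46 = 5 hours 20 minutes.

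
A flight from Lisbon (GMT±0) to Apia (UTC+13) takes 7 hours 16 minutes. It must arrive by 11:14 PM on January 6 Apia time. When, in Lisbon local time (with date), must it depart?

Target arrival in UTC: 11:14 PM − 13:00 = 10:14 AM on Jan 6.
Subtract 7 hours and 16 minutes → departure 2:58 AM UTC on Jan 6.
Lisbon is UTC+0, so departure is 2:58 AM on Jan 6.

2:58 AM on January 6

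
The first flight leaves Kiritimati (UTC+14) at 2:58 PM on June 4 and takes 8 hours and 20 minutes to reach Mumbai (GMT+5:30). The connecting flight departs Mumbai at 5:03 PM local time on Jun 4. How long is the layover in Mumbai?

Convert departure to UTC: 2:58 PM − 14:00 = 12:58 AM UTC on Jun 4.
Add 8 hours and 20 minutes flight time → 9:18 AM UTC.
Mumbai is UTC+5:30, so local arrival = 9:18 AM + 5:30 = 2:48 PM on Jun 4.
Layover = 5:03 PM − 2:48 PM = 2 hours 15 minutes.

2 hours 15 minutes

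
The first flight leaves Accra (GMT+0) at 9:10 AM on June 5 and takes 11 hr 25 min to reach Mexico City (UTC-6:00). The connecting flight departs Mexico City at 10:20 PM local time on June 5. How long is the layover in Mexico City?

7 hours 45 minutes

Accra is at UTC+0, so departure is already 9:10 AM UTC on Jun 5.
Add 11 hours and 25 minutes flight time → 8:35 PM UTC.
Mexico City is UTC−6:00, so local arrival = 8:35 PM − 6:00 = 2:35 PM on Jun 5.
Layover = 10:20 PM − 2:35 PM = 7 hours 45 minutes.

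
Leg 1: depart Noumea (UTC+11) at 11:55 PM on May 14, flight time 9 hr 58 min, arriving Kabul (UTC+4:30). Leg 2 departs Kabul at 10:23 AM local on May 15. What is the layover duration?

7 hours

Convert departure to UTC: 11:55 PM − 11:00 = 12:55 PM UTC on May 14.
Add 9 hours and 58 minutes flight time → 10:53 PM UTC.
Kabul is UTC+4:30, so local arrival = 10:53 PM + 4:30 = 3:23 AM on May 15.
Layover = 10:23 AM − 3:23 AM = 7 hours.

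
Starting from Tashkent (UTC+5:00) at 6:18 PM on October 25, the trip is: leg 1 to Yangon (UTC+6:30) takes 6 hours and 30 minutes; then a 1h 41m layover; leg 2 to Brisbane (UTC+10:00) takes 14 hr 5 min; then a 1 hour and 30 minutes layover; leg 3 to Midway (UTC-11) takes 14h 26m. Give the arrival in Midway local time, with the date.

4:30 PM on October 26

Convert departure to UTC: 6:18 PM − 5:00 = 1:18 PM UTC on Oct 25.
Add 6 hours and 30 minutes leg 1 → 7:48 PM UTC.
Add 1 hour and 41 minutes layover in Yangon → 9:29 PM UTC.
Add 14 hours and 5 minutes leg 2 → 11:34 AM UTC (Oct 26).
Add 1 hour and 30 minutes layover in Brisbane → 1:04 PM UTC.
Add 14 hours and 26 minutes leg 3 → 3:30 AM UTC (Oct 27).
Midway is UTC−11:00, so local arrival = 3:30 AM − 11:00 = 4:30 PM on Oct 26.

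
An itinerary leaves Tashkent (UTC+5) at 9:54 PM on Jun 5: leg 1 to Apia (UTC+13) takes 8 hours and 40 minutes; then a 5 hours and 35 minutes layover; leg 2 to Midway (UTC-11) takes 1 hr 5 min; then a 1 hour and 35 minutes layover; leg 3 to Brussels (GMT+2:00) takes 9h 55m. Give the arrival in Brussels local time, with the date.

Convert departure to UTC: 9:54 PM − 5:00 = 4:54 PM UTC on Jun 5.
Add 8 hours and 40 minutes leg 1 → 1:34 AM UTC (Jun 6).
Add 5 hours 35 minutes layover in Apia → 7:09 AM UTC.
Add 1 hour 5 minutes leg 2 → 8:14 AM UTC.
Add 1 hour 35 minutes layover in Midway → 9:49 AM UTC.
Add 9 hours and 55 minutes leg 3 → 7:44 PM UTC.
Brussels is UTC+2:00, so local arrival = 7:44 PM + 2:00 = 9:44 PM on Jun 6.

9:44 PM on Jun 6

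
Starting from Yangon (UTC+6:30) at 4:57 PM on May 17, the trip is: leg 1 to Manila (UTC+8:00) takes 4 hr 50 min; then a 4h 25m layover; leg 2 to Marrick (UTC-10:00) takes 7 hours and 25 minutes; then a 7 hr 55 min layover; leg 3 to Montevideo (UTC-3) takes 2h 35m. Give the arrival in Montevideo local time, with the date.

10:37 AM on May 18

Convert departure to UTC: 4:57 PM − 6:30 = 10:27 AM UTC on May 17.
Add 4 hours and 50 minutes leg 1 → 3:17 PM UTC.
Add 4 hours and 25 minutes layover in Manila → 7:42 PM UTC.
Add 7 hours 25 minutes leg 2 → 3:07 AM UTC (May 18).
Add 7 hours 55 minutes layover in Marrick → 11:02 AM UTC.
Add 2 hours 35 minutes leg 3 → 1:37 PM UTC.
Montevideo is UTC−3:00, so local arrival = 1:37 PM − 3:00 = 10:37 AM on May 18.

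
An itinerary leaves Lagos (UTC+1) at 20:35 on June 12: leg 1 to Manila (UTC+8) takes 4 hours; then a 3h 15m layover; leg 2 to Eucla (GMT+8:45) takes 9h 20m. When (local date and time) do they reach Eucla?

20:55 on June 13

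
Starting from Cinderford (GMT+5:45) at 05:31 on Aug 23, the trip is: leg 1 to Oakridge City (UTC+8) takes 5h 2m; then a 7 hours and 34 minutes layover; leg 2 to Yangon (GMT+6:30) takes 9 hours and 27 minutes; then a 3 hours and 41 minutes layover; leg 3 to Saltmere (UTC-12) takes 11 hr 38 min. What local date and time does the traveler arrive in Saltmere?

Convert departure to UTC: 05:31 − 5:45 = 23:46 UTC on Aug 22.
Add 5 hours 2 minutes leg 1 → 04:48 UTC (Aug 23).
Add 7 hours and 34 minutes layover in Oakridge City → 12:22 UTC.
Add 9 hours 27 minutes leg 2 → 21:49 UTC.
Add 3 hours 41 minutes layover in Yangon → 01:30 UTC (Aug 24).
Add 11 hours and 38 minutes leg 3 → 13:08 UTC.
Saltmere is UTC−12:00, so local arrival = 13:08 − 12:00 = 01:08 on Aug 24.

01:08 on August 24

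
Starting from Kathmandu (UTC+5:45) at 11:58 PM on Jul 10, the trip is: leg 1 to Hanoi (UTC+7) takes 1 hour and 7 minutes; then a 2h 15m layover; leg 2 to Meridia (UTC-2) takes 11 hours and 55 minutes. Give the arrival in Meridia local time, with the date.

7:30 AM on July 11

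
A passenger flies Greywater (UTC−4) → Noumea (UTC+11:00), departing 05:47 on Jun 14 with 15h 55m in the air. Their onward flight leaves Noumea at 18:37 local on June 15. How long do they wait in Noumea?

5 hours 55 minutes

Convert departure to UTC: 05:47 + 4:00 = 09:47 UTC on Jun 14.
Add 15 hours 55 minutes flight time → 01:42 UTC (Jun 15).
Noumea is UTC+11:00, so local arrival = 01:42 + 11:00 = 12:42 on Jun 15.
Layover = 18:37 − 12:42 = 5 hours 55 minutes.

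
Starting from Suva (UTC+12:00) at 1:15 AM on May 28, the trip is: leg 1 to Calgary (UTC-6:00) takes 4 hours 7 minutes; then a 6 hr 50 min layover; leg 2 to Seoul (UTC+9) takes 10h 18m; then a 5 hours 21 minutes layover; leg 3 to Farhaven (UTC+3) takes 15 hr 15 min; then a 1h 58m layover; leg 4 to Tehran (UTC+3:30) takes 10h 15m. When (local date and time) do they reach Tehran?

10:49 PM on May 29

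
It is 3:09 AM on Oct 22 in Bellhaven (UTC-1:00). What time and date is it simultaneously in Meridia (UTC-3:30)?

Meridia is 2:30 behind Bellhaven.
Shift by the zone difference: 3:09 AM − 2:30 = 12:39 AM on Oct 22 in Meridia.

12:39 AM on Oct 22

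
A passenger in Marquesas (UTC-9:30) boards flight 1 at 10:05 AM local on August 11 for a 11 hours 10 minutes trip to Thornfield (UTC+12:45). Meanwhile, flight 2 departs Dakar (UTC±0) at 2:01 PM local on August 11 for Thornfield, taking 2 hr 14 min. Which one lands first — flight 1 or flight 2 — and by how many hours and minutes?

Flight 1 in UTC: 10:05 AM + 9:30 = 7:35 PM on Aug 11.
+11 hours 10 minutes → arrive 6:45 AM UTC on Aug 12.
Flight 2 departs at 2:01 PM UTC (Aug 11).
+2 hours 14 minutes → arrive 4:15 PM UTC on Aug 11.
Flight 2 lands earlier by 14 hours 30 minutes.

the second, by 14 hours 30 minutes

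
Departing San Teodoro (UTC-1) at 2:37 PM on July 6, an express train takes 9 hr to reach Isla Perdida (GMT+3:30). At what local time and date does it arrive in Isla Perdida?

4:07 AM on July 7

Convert departure to UTC: 2:37 PM + 1:00 = 3:37 PM UTC on Jul 6.
Add 9 hours travel time → 12:37 AM UTC (Jul 7).
Isla Perdida is UTC+3:30, so local arrival = 12:37 AM + 3:30 = 4:07 AM on Jul 7.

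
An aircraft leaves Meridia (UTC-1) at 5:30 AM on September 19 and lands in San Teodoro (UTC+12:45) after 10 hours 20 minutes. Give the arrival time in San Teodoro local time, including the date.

5:35 AM on September 20

Convert departure to UTC: 5:30 AM + 1:00 = 6:30 AM UTC on Sep 19.
Add 10 hours and 20 minutes travel time → 4:50 PM UTC.
San Teodoro is UTC+12:45, so local arrival = 4:50 PM + 12:45 = 5:35 AM on Sep 20.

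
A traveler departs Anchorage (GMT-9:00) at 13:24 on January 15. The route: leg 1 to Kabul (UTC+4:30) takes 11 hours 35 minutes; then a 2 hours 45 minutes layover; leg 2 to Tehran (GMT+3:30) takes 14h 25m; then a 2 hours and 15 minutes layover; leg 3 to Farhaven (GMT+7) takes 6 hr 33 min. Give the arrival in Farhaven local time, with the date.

18:57 on Jan 17

Convert departure to UTC: 13:24 + 9:00 = 22:24 UTC on Jan 15.
Add 11 hours and 35 minutes leg 1 → 09:59 UTC (Jan 16).
Add 2 hours 45 minutes layover in Kabul → 12:44 UTC.
Add 14 hours 25 minutes leg 2 → 03:09 UTC (Jan 17).
Add 2 hours 15 minutes layover in Tehran → 05:24 UTC.
Add 6 hours and 33 minutes leg 3 → 11:57 UTC.
Farhaven is UTC+7:00, so local arrival = 11:57 + 7:00 = 18:57 on Jan 17.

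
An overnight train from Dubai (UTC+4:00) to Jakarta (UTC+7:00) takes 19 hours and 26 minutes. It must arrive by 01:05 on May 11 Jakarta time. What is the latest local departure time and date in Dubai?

Target arrival in UTC: 01:05 − 7:00 = 18:05 on May 10.
Subtract 19 hours and 26 minutes → departure 22:39 UTC on May 9.
Dubai is UTC+4:00: 22:39 + 4:00 = 02:39 on May 10.

02:39 on May 10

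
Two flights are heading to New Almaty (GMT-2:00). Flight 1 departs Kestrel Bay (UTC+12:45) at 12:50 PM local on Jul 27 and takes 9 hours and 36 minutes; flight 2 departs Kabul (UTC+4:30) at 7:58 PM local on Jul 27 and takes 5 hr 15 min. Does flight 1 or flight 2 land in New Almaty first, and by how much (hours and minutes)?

the first, by 11 hours 2 minutes

Flight 1 in UTC: 12:50 PM − 12:45 = 12:05 AM on Jul 27.
+9 hours 36 minutes → arrive 9:41 AM UTC on Jul 27.
Flight 2 in UTC: 7:58 PM − 4:30 = 3:28 PM on Jul 27.
+5 hours 15 minutes → arrive 8:43 PM UTC on Jul 27.
Flight 1 lands earlier by 11 hours 2 minutes.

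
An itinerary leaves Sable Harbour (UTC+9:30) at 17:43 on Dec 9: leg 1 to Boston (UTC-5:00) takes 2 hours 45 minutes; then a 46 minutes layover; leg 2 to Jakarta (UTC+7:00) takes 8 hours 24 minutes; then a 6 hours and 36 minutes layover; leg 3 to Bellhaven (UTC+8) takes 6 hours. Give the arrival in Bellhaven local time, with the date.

16:44 on December 10

Convert departure to UTC: 17:43 − 9:30 = 08:13 UTC on Dec 9.
Add 2 hours and 45 minutes leg 1 → 10:58 UTC.
Add 46 minutes layover in Boston → 11:44 UTC.
Add 8 hours and 24 minutes leg 2 → 20:08 UTC.
Add 6 hours 36 minutes layover in Jakarta → 02:44 UTC (Dec 10).
Add 6 hours leg 3 → 08:44 UTC.
Bellhaven is UTC+8:00, so local arrival = 08:44 + 8:00 = 16:44 on Dec 10.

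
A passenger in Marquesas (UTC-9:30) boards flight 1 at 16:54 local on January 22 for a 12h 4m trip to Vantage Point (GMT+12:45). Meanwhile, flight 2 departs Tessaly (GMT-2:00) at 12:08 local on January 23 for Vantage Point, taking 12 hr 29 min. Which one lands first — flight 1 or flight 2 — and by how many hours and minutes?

the first, by 12 hours 9 minutes

Flight 1 in UTC: 16:54 + 9:30 = 02:24 on Jan 23.
+12 hours 4 minutes → arrive 14:28 UTC on Jan 23.
Flight 2 in UTC: 12:08 + 2:00 = 14:08 on Jan 23.
+12 hours and 29 minutes → arrive 02:37 UTC on Jan 24.
Flight 1 lands earlier by 12 hours 9 minutes.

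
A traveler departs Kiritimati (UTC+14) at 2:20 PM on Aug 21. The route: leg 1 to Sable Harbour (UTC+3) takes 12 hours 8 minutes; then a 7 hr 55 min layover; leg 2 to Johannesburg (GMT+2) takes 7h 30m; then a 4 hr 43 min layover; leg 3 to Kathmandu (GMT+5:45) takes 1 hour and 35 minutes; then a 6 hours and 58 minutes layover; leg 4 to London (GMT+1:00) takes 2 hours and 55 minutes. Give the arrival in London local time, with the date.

Convert departure to UTC: 2:20 PM − 14:00 = 12:20 AM UTC on Aug 21.
Add 12 hours and 8 minutes leg 1 → 12:28 PM UTC.
Add 7 hours and 55 minutes layover in Sable Harbour → 8:23 PM UTC.
Add 7 hours 30 minutes leg 2 → 3:53 AM UTC (Aug 22).
Add 4 hours 43 minutes layover in Johannesburg → 8:36 AM UTC.
Add 1 hour and 35 minutes leg 3 → 10:11 AM UTC.
Add 6 hours and 58 minutes layover in Kathmandu → 5:09 PM UTC.
Add 2 hours 55 minutes leg 4 → 8:04 PM UTC.
London is UTC+1:00, so local arrival = 8:04 PM + 1:00 = 9:04 PM on Aug 22.

9:04 PM on August 22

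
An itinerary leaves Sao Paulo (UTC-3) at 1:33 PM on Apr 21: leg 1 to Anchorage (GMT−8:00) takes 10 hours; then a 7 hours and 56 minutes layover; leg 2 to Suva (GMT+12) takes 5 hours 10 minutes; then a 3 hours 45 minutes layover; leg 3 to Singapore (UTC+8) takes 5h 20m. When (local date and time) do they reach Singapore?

8:44 AM on Apr 23

Convert departure to UTC: 1:33 PM + 3:00 = 4:33 PM UTC on Apr 21.
Add 10 hours leg 1 → 2:33 AM UTC (Apr 22).
Add 7 hours and 56 minutes layover in Anchorage → 10:29 AM UTC.
Add 5 hours 10 minutes leg 2 → 3:39 PM UTC.
Add 3 hours 45 minutes layover in Suva → 7:24 PM UTC.
Add 5 hours and 20 minutes leg 3 → 12:44 AM UTC (Apr 23).
Singapore is UTC+8:00, so local arrival = 12:44 AM + 8:00 = 8:44 AM on Apr 23.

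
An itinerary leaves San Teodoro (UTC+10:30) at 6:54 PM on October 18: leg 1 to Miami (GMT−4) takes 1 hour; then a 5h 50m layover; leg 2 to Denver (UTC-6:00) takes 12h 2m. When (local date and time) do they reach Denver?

9:16 PM on October 18

Convert departure to UTC: 6:54 PM − 10:30 = 8:24 AM UTC on Oct 18.
Add 1 hour leg 1 → 9:24 AM UTC.
Add 5 hours and 50 minutes layover in Miami → 3:14 PM UTC.
Add 12 hours and 2 minutes leg 2 → 3:16 AM UTC (Oct 19).
Denver is UTC−6:00, so local arrival = 3:16 AM − 6:00 = 9:16 PM on Oct 18.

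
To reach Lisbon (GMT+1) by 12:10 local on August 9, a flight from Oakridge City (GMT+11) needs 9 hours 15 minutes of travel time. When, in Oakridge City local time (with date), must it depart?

12:55 on August 9

Target arrival in UTC: 12:10 − 1:00 = 11:10 on Aug 9.
Subtract 9 hours and 15 minutes → departure 01:55 UTC on Aug 9.
Oakridge City is UTC+11:00: 01:55 + 11:00 = 12:55 on Aug 9.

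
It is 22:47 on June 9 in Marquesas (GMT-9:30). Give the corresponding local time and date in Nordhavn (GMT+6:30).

14:47 on June 10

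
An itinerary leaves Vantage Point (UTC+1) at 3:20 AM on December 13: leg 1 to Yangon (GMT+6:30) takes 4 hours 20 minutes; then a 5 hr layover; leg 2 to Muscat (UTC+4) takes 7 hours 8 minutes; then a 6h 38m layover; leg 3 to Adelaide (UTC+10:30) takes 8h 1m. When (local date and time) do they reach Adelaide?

Convert departure to UTC: 3:20 AM − 1:00 = 2:20 AM UTC on Dec 13.
Add 4 hours 20 minutes leg 1 → 6:40 AM UTC.
Add 5 hours layover in Yangon → 11:40 AM UTC.
Add 7 hours 8 minutes leg 2 → 6:48 PM UTC.
Add 6 hours 38 minutes layover in Muscat → 1:26 AM UTC (Dec 14).
Add 8 hours 1 minute leg 3 → 9:27 AM UTC.
Adelaide is UTC+10:30, so local arrival = 9:27 AM + 10:30 = 7:57 PM on Dec 14.

7:57 PM on December 14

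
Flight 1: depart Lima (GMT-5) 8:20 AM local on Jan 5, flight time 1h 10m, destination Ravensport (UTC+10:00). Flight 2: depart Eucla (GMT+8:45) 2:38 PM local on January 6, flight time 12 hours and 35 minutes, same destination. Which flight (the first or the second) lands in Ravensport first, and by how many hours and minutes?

the first, by 27 hours 58 minutes

Flight 1 in UTC: 8:20 AM + 5:00 = 1:20 PM on Jan 5.
+1 hour 10 minutes → arrive 2:30 PM UTC on Jan 5.
Flight 2 in UTC: 2:38 PM − 8:45 = 5:53 AM on Jan 6.
+12 hours and 35 minutes → arrive 6:28 PM UTC on Jan 6.
Flight 1 lands earlier by 27 hours 58 minutes.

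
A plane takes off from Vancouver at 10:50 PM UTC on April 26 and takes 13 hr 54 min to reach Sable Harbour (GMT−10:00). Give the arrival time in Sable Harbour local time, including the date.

Departure is given in UTC: 10:50 PM on Apr 26.
Add 13 hours 54 minutes → 12:44 PM UTC (Apr 27).
Sable Harbour is UTC−10:00: 12:44 PM − 10:00 = 2:44 AM on Apr 27.

2:44 AM on April 27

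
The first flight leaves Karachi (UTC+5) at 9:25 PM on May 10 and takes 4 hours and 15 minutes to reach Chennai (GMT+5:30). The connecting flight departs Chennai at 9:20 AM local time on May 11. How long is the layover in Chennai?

7 hours 10 minutes

Convert departure to UTC: 9:25 PM − 5:00 = 4:25 PM UTC on May 10.
Add 4 hours 15 minutes flight time → 8:40 PM UTC.
Chennai is UTC+5:30, so local arrival = 8:40 PM + 5:30 = 2:10 AM on May 11.
Layover = 9:20 AM − 2:10 AM = 7 hours 10 minutes.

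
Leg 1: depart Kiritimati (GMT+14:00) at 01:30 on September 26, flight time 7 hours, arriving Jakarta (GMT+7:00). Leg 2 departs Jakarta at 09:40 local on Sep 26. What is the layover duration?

8 hours 10 minutes

Convert departure to UTC: 01:30 − 14:00 = 11:30 UTC on Sep 25.
Add 7 hours flight time → 18:30 UTC.
Jakarta is UTC+7:00, so local arrival = 18:30 + 7:00 = 01:30 on Sep 26.
Layover = 09:40 − 01:30 = 8 hours 10 minutes.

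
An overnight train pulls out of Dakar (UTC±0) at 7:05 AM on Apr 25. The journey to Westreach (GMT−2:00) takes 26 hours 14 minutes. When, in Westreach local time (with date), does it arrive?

7:19 AM on April 26

Dakar is at UTC+0, so departure is already 7:05 AM UTC on Apr 25.
Add 26 hours 14 minutes travel time → 9:19 AM UTC (Apr 26).
Westreach is UTC−2:00, so local arrival = 9:19 AM − 2:00 = 7:19 AM on Apr 26.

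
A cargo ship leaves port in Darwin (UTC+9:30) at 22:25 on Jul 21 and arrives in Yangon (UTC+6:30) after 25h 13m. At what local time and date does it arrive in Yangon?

20:38 on Jul 22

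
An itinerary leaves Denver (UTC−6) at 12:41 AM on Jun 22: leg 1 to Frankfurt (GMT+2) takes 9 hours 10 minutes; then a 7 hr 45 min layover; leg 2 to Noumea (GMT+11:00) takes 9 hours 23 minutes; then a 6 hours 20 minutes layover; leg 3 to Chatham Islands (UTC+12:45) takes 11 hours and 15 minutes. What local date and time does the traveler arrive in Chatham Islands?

3:19 PM on June 24

Convert departure to UTC: 12:41 AM + 6:00 = 6:41 AM UTC on Jun 22.
Add 9 hours 10 minutes leg 1 → 3:51 PM UTC.
Add 7 hours and 45 minutes layover in Frankfurt → 11:36 PM UTC.
Add 9 hours and 23 minutes leg 2 → 8:59 AM UTC (Jun 23).
Add 6 hours 20 minutes layover in Noumea → 3:19 PM UTC.
Add 11 hours and 15 minutes leg 3 → 2:34 AM UTC (Jun 24).
Chatham Islands is UTC+12:45, so local arrival = 2:34 AM + 12:45 = 3:19 PM on Jun 24.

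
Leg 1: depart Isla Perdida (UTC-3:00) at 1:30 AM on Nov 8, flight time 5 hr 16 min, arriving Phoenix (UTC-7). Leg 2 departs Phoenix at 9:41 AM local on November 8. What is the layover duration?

6 hours 55 minutes

Convert departure to UTC: 1:30 AM + 3:00 = 4:30 AM UTC on Nov 8.
Add 5 hours 16 minutes flight time → 9:46 AM UTC.
Phoenix is UTC−7:00, so local arrival = 9:46 AM − 7:00 = 2:46 AM on Nov 8.
Layover = 9:41 AM − 2:46 AM = 6 hours 55 minutes.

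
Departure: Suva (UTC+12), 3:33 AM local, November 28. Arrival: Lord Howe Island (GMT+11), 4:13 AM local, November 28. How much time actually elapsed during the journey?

1 hour 40 minutes

Lord Howe Island is 1:00 behind Suva.
Clock-face elapsed time (ignoring zones) is 40 minutes.
Actual elapsed = 40 minutes + 1:00 = 1 hour 40 minutes.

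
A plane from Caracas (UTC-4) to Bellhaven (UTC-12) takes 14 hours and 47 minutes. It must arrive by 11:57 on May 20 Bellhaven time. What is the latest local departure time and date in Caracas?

05:10 on May 20

Target arrival in UTC: 11:57 + 12:00 = 23:57 on May 20.
Subtract 14 hours and 47 minutes → departure 09:10 UTC on May 20.
Caracas is UTC−4:00: 09:10 − 4:00 = 05:10 on May 20.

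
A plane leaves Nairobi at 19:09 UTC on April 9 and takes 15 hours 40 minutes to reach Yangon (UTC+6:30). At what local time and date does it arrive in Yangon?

Departure is given in UTC: 19:09 on Apr 9.
Add 15 hours 40 minutes → 10:49 UTC (Apr 10).
Yangon is UTC+6:30: 10:49 + 6:30 = 17:19 on Apr 10.

17:19 on Apr 10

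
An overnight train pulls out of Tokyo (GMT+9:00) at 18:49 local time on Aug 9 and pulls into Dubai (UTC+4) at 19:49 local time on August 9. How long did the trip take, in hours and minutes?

Departure in UTC: 18:49 − 9:00 = 09:49 on Aug 9.
Arrival in UTC: 19:49 − 4:00 = 15:49 on Aug 9.
Elapsed = 15:49 − 09:49 = 6 hours.

6 hours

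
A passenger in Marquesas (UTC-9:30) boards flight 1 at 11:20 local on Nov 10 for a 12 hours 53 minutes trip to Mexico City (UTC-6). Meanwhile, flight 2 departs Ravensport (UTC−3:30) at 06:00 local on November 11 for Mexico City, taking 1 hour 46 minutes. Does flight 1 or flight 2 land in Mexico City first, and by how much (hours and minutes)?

Flight 1 in UTC: 11:20 + 9:30 = 20:50 on Nov 10.
+12 hours 53 minutes → arrive 09:43 UTC on Nov 11.
Flight 2 in UTC: 06:00 + 3:30 = 09:30 on Nov 11.
+1 hour and 46 minutes → arrive 11:16 UTC on Nov 11.
Flight 1 lands earlier by 1 hour 33 minutes.

the first, by 1 hour 33 minutes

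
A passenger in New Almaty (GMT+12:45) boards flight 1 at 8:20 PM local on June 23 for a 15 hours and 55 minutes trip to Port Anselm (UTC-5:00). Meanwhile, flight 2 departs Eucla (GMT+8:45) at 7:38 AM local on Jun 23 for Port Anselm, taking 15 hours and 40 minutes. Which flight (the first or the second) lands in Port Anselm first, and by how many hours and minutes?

Flight 1 in UTC: 8:20 PM − 12:45 = 7:35 AM on Jun 23.
+15 hours 55 minutes → arrive 11:30 PM UTC on Jun 23.
Flight 2 in UTC: 7:38 AM − 8:45 = 10:53 PM on Jun 22.
+15 hours and 40 minutes → arrive 2:33 PM UTC on Jun 23.
Flight 2 lands earlier by 8 hours 57 minutes.

the second, by 8 hours 57 minutes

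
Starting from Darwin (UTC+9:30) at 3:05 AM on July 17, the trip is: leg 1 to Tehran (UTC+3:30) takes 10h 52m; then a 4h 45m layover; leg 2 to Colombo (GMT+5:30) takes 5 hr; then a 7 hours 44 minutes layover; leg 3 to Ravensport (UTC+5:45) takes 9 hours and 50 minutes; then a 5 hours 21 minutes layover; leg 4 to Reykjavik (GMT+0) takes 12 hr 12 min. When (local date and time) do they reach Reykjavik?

Convert departure to UTC: 3:05 AM − 9:30 = 5:35 PM UTC on Jul 16.
Add 10 hours 52 minutes leg 1 → 4:27 AM UTC (Jul 17).
Add 4 hours and 45 minutes layover in Tehran → 9:12 AM UTC.
Add 5 hours leg 2 → 2:12 PM UTC.
Add 7 hours and 44 minutes layover in Colombo → 9:56 PM UTC.
Add 9 hours 50 minutes leg 3 → 7:46 AM UTC (Jul 18).
Add 5 hours 21 minutes layover in Ravensport → 1:07 PM UTC.
Add 12 hours 12 minutes leg 4 → 1:19 AM UTC (Jul 19).
Reykjavik is UTC+0, so local arrival is the same: 1:19 AM on Jul 19.

1:19 AM on July 19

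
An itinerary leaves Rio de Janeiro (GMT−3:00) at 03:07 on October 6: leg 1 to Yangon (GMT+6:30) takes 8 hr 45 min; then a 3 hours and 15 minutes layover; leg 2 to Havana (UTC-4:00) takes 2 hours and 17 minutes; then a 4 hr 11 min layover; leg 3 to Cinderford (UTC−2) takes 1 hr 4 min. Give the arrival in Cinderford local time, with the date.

Convert departure to UTC: 03:07 + 3:00 = 06:07 UTC on Oct 6.
Add 8 hours and 45 minutes leg 1 → 14:52 UTC.
Add 3 hours 15 minutes layover in Yangon → 18:07 UTC.
Add 2 hours 17 minutes leg 2 → 20:24 UTC.
Add 4 hours 11 minutes layover in Havana → 00:35 UTC (Oct 7).
Add 1 hour 4 minutes leg 3 → 01:39 UTC.
Cinderford is UTC−2:00, so local arrival = 01:39 − 2:00 = 23:39 on Oct 6.

23:39 on Oct 6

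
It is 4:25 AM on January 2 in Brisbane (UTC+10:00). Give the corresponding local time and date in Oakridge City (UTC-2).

4:25 PM on Jan 1

In UTC: 4:25 AM − 10:00 = 6:25 PM on Jan 1.
Oakridge City is UTC−2:00: 6:25 PM − 2:00 = 4:25 PM on Jan 1.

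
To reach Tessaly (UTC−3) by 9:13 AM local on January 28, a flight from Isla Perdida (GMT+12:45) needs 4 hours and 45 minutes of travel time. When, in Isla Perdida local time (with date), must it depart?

8:13 PM on January 28

Target arrival in UTC: 9:13 AM + 3:00 = 12:13 PM on Jan 28.
Subtract 4 hours and 45 minutes → departure 7:28 AM UTC on Jan 28.
Isla Perdida is UTC+12:45: 7:28 AM + 12:45 = 8:13 PM on Jan 28.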